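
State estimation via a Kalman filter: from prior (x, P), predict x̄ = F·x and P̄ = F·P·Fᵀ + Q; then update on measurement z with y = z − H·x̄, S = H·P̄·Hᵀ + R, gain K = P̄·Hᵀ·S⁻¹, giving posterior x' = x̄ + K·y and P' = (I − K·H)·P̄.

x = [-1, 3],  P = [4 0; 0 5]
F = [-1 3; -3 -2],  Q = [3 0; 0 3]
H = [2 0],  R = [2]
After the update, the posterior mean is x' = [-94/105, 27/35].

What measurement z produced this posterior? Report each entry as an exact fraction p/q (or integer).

z = [-2]

x̄ = F·x = [10, -3]
P̄ = F·P·Fᵀ + Q = [52 -18; -18 59]
S = H·P̄·Hᵀ + R = [210]
K = P̄·Hᵀ·S⁻¹ = [52/105; -6/35]
x' − x̄ = [-1144/105, 132/35] = K·y
y = (KᵀK)⁻¹·Kᵀ·(x' − x̄) = [-22]
z = y + H·x̄ = [-22] + [20] = [-2]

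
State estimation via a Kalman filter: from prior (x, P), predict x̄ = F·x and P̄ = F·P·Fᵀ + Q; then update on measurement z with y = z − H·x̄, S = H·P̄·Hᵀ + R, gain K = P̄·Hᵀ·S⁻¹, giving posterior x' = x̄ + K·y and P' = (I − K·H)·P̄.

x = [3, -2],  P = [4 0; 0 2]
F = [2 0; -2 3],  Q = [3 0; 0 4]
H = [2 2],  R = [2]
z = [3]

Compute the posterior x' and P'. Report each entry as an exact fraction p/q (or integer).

x' = [117/17, -94/17]
P' = [317/17 -316/17; -316/17 970/51]

x̄ = F·x = [6, -12]
P̄ = F·P·Fᵀ + Q = [19 -16; -16 38]
y = z − H·x̄ = [15]
S = H·P̄·Hᵀ + R = [102]
K = P̄·Hᵀ·S⁻¹ = [1/17; 22/51]
x' = x̄ + K·y = [117/17, -94/17]
P' = (I − K·H)·P̄ = [317/17 -316/17; -316/17 970/51]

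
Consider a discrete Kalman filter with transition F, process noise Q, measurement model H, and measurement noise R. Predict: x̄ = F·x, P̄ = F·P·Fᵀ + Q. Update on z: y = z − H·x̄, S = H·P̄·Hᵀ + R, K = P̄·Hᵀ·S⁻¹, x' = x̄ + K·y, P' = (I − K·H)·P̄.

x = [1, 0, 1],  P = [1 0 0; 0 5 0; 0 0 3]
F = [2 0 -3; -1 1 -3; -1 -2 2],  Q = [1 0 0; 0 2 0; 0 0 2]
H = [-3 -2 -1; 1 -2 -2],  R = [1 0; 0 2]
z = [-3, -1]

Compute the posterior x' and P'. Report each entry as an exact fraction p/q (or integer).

x̄ = F·x = [-1, -4, 1]
P̄ = F·P·Fᵀ + Q = [32 25 -20; 25 35 -27; -20 -27 35]
y = z − H·x̄ = [-13, -6]
S = H·P̄·Hᵀ + R = [536 -48; -48 78]
K = P̄·Hᵀ·S⁻¹ = [-731/3292 359/2469; -731/3292 -35/1646; 739/6584 -323/823]
x' = x̄ + K·y = [3339/3292, -3245/3292, 12481/6584]
P' = (I − K·H)·P̄ = [4061/4938 -4133/1646 9141/3292; -4133/1646 7398/823 -33655/3292; 9141/3292 -33655/3292 79035/6584]

x' = [3339/3292, -3245/3292, 12481/6584]
P' = [4061/4938 -4133/1646 9141/3292; -4133/1646 7398/823 -33655/3292; 9141/3292 -33655/3292 79035/6584]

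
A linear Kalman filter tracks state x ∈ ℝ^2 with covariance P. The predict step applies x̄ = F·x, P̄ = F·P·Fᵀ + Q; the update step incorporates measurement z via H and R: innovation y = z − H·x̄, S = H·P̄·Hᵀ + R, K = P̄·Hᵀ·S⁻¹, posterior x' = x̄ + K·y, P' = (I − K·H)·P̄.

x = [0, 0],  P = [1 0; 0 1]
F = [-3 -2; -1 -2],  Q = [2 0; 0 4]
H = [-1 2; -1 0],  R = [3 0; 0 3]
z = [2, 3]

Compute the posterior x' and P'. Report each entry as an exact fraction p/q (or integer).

x' = [-1173/467, -169/467]
P' = [1167/467 579/467; 579/467 597/467]

x̄ = F·x = [0, 0]
P̄ = F·P·Fᵀ + Q = [15 7; 7 9]
y = z − H·x̄ = [2, 3]
S = H·P̄·Hᵀ + R = [26 1; 1 18]
K = P̄·Hᵀ·S⁻¹ = [-3/467 -389/467; 205/467 -193/467]
x' = x̄ + K·y = [-1173/467, -169/467]
P' = (I − K·H)·P̄ = [1167/467 579/467; 579/467 597/467]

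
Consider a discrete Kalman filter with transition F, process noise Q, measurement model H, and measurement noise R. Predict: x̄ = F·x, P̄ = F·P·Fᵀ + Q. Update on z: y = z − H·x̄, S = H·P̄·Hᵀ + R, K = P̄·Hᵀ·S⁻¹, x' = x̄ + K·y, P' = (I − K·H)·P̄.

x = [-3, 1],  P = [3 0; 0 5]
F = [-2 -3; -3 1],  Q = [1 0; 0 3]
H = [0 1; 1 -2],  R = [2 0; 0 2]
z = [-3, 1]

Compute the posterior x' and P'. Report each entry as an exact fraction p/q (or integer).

x' = [-6973/2467, -4925/2467]
P' = [20442/2467 8096/2467; 8096/2467 4182/2467]

x̄ = F·x = [3, 10]
P̄ = F·P·Fᵀ + Q = [58 3; 3 35]
y = z − H·x̄ = [-13, 18]
S = H·P̄·Hᵀ + R = [37 -67; -67 188]
K = P̄·Hᵀ·S⁻¹ = [4048/2467 2125/2467; 2091/2467 -134/2467]
x' = x̄ + K·y = [-6973/2467, -4925/2467]
P' = (I − K·H)·P̄ = [20442/2467 8096/2467; 8096/2467 4182/2467]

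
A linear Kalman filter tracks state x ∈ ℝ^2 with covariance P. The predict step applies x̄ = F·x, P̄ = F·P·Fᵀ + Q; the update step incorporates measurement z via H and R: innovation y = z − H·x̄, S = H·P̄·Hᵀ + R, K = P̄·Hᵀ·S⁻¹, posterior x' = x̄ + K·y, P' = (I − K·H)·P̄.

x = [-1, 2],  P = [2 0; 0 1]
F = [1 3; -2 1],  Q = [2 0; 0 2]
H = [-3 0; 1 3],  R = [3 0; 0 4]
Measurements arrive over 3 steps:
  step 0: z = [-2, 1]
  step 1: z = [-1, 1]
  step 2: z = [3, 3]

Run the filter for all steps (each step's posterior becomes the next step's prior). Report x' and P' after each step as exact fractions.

step 0: x̄ = F·x = [5, 4]
step 0: P̄ = F·P·Fᵀ + Q = [13 -1; -1 11]
step 0: y = z − H·x̄ = [13, -16]
step 0: S = H·P̄·Hᵀ + R = [120 -30; -30 110]
step 0: K = P̄·Hᵀ·S⁻¹ = [-133/410 1/410; 43/410 131/410]
step 0: x' = x̄ + K·y = [61/82, 103/410]
step 0: P' = (I − K·H)·P̄ = [133/410 -43/410; -43/410 189/410]
step 1: x̄ = F·x = [307/205, -507/410]
step 1: P̄ = F·P·Fᵀ + Q = [1198/205 258/205; 258/205 1713/410]
step 1: y = z − H·x̄ = [716/205, 1317/410]
step 1: S = H·P̄·Hᵀ + R = [11397/205 -5916/205; -5916/205 22549/410]
step 1: K = P̄·Hᵀ·S⁻¹ = [-469174/1520267 680/52423; 130098/1520267 15501/52423]
step 1: x' = x̄ + K·y = [701361/1520267, 18426/1520267]
step 1: P' = (I − K·H)·P̄ = [469174/1520267 -130098/1520267; -130098/1520267 642738/1520267]
step 2: x̄ = F·x = [26091/52423, -1384296/1520267]
step 2: P̄ = F·P·Fᵀ + Q = [293578/52423 56564/52423; 56564/52423 6080360/1520267]
step 2: y = z − H·x̄ = [235542/52423, 7957050/1520267]
step 2: S = H·P̄·Hᵀ + R = [2799471/52423 -1389810/52423; -1389810/52423 79160206/1520267]
step 2: K = P̄·Hᵀ·S⁻¹ = [-162292708/526458227 6717415/526458227; 45141016/526458227 155205902/526458227]
step 2: x' = x̄ + K·y = [-432020223/526458227, 535795788/526458227]
step 2: P' = (I − K·H)·P̄ = [162292708/526458227 -45141016/526458227; -45141016/526458227 221988208/526458227]

step 0: x' = [61/82, 103/410], P' = [133/410 -43/410; -43/410 189/410]
step 1: x' = [701361/1520267, 18426/1520267], P' = [469174/1520267 -130098/1520267; -130098/1520267 642738/1520267]
step 2: x' = [-432020223/526458227, 535795788/526458227], P' = [162292708/526458227 -45141016/526458227; -45141016/526458227 221988208/526458227]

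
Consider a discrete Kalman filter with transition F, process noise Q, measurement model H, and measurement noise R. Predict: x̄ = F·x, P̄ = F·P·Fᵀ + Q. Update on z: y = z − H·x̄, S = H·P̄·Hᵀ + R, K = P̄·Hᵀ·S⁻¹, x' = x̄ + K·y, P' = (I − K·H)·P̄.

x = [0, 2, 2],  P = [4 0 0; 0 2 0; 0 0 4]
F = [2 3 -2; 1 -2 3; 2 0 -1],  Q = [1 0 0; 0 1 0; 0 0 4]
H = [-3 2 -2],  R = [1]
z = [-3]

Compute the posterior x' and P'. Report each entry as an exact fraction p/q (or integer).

x̄ = F·x = [2, 2, -2]
P̄ = F·P·Fᵀ + Q = [51 -28 24; -28 49 -4; 24 -4 24]
y = z − H·x̄ = [-5]
S = H·P̄·Hᵀ + R = [1408]
K = P̄·Hᵀ·S⁻¹ = [-257/1408; 95/704; -1/11]
x' = x̄ + K·y = [4101/1408, 933/704, -17/11]
P' = (I − K·H)·P̄ = [5759/1408 4703/704 7/11; 4703/704 8223/352 146/11; 7/11 146/11 136/11]

x' = [4101/1408, 933/704, -17/11]
P' = [5759/1408 4703/704 7/11; 4703/704 8223/352 146/11; 7/11 146/11 136/11]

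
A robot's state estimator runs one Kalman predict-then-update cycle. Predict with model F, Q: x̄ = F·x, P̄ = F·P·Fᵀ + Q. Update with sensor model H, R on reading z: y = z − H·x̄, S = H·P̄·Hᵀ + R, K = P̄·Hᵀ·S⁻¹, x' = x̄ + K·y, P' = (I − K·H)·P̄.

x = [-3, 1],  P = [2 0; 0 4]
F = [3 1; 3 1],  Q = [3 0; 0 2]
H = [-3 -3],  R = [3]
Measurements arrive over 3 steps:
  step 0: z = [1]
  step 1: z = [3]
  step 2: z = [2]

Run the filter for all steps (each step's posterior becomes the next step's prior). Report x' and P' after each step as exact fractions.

step 0: x̄ = F·x = [-8, -8]
step 0: P̄ = F·P·Fᵀ + Q = [25 22; 22 24]
step 0: y = z − H·x̄ = [-47]
step 0: S = H·P̄·Hᵀ + R = [840]
step 0: K = P̄·Hᵀ·S⁻¹ = [-47/280; -23/140]
step 0: x' = x̄ + K·y = [-31/280, -39/140]
step 0: P' = (I − K·H)·P̄ = [373/280 -163/140; -163/140 93/70]
step 1: x̄ = F·x = [-171/280, -171/280]
step 1: P̄ = F·P·Fᵀ + Q = [2613/280 1773/280; 1773/280 2333/280]
step 1: y = z − H·x̄ = [-93/140]
step 1: S = H·P̄·Hᵀ + R = [19317/70]
step 1: K = P̄·Hᵀ·S⁻¹ = [-2193/12878; -2053/12878]
step 1: x' = x̄ + K·y = [-3204/6439, -6501/12878]
step 1: P' = (I − K·H)·P̄ = [8562/6439 -14931/12878; -14931/12878 8492/6439]
step 2: x̄ = F·x = [-25725/12878, -25725/12878]
step 2: P̄ = F·P·Fᵀ + Q = [60074/6439 40757/6439; 40757/6439 53635/6439]
step 2: y = z − H·x̄ = [-64297/6439]
step 2: S = H·P̄·Hᵀ + R = [1776324/6439]
step 2: K = P̄·Hᵀ·S⁻¹ = [-100831/592108; -23598/148027]
step 2: x' = x̄ + K·y = [-175937/592108, -120117/296054]
step 2: P' = (I − K·H)·P̄ = [787331/592108 -171625/148027; -171625/148027 195223/148027]

step 0: x' = [-31/280, -39/140], P' = [373/280 -163/140; -163/140 93/70]
step 1: x' = [-3204/6439, -6501/12878], P' = [8562/6439 -14931/12878; -14931/12878 8492/6439]
step 2: x' = [-175937/592108, -120117/296054], P' = [787331/592108 -171625/148027; -171625/148027 195223/148027]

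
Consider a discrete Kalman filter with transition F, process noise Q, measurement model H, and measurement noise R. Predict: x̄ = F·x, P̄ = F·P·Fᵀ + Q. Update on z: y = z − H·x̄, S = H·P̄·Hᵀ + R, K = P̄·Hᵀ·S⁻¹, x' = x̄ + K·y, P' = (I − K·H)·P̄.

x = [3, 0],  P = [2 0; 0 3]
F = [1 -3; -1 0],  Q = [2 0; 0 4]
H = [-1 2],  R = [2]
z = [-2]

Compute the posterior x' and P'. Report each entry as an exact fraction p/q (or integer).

x̄ = F·x = [3, -3]
P̄ = F·P·Fᵀ + Q = [31 -2; -2 6]
y = z − H·x̄ = [7]
S = H·P̄·Hᵀ + R = [65]
K = P̄·Hᵀ·S⁻¹ = [-7/13; 14/65]
x' = x̄ + K·y = [-10/13, -97/65]
P' = (I − K·H)·P̄ = [158/13 72/13; 72/13 194/65]

x' = [-10/13, -97/65]
P' = [158/13 72/13; 72/13 194/65]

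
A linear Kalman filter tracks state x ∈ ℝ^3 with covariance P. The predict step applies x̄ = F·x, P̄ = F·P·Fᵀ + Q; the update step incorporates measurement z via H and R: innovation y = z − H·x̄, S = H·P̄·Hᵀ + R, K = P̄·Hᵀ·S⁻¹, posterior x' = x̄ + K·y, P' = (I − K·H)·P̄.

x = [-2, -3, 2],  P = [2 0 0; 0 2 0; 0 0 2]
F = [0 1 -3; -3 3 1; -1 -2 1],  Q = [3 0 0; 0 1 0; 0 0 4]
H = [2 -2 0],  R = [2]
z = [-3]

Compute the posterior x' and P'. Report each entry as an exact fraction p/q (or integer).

x̄ = F·x = [-9, -1, 10]
P̄ = F·P·Fᵀ + Q = [23 0 -10; 0 39 -4; -10 -4 16]
y = z − H·x̄ = [13]
S = H·P̄·Hᵀ + R = [250]
K = P̄·Hᵀ·S⁻¹ = [23/125; -39/125; -6/125]
x' = x̄ + K·y = [-826/125, -632/125, 1172/125]
P' = (I − K·H)·P̄ = [1817/125 1794/125 -974/125; 1794/125 1833/125 -968/125; -974/125 -968/125 1928/125]

x' = [-826/125, -632/125, 1172/125]
P' = [1817/125 1794/125 -974/125; 1794/125 1833/125 -968/125; -974/125 -968/125 1928/125]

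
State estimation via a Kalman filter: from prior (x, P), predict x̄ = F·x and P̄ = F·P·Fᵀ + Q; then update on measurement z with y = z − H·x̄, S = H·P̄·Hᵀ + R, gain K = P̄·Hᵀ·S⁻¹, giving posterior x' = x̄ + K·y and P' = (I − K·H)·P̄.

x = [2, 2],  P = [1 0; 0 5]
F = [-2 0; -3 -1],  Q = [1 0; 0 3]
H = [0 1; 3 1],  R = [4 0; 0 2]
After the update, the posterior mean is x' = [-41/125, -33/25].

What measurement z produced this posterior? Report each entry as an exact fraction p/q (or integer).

x̄ = F·x = [-4, -8]
P̄ = F·P·Fᵀ + Q = [5 6; 6 17]
S = H·P̄·Hᵀ + R = [21 35; 35 100]
K = P̄·Hᵀ·S⁻¹ = [-27/175 33/125; 19/35 4/25]
x' − x̄ = [459/125, 167/25] = K·y
y = (KᵀK)⁻¹·Kᵀ·(x' − x̄) = [7, 18]
z = y + H·x̄ = [7, 18] + [-8, -20] = [-1, -2]

z = [-1, -2]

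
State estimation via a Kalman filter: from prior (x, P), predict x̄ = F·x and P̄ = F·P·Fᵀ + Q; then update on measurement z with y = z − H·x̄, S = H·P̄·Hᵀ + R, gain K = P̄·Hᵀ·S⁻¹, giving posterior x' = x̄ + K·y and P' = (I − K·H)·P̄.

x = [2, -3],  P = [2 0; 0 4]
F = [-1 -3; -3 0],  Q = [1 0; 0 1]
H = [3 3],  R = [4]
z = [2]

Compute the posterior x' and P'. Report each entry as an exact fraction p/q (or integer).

x̄ = F·x = [7, -6]
P̄ = F·P·Fᵀ + Q = [39 6; 6 19]
y = z − H·x̄ = [-1]
S = H·P̄·Hᵀ + R = [634]
K = P̄·Hᵀ·S⁻¹ = [135/634; 75/634]
x' = x̄ + K·y = [4303/634, -3879/634]
P' = (I − K·H)·P̄ = [6501/634 -6321/634; -6321/634 6421/634]

x' = [4303/634, -3879/634]
P' = [6501/634 -6321/634; -6321/634 6421/634]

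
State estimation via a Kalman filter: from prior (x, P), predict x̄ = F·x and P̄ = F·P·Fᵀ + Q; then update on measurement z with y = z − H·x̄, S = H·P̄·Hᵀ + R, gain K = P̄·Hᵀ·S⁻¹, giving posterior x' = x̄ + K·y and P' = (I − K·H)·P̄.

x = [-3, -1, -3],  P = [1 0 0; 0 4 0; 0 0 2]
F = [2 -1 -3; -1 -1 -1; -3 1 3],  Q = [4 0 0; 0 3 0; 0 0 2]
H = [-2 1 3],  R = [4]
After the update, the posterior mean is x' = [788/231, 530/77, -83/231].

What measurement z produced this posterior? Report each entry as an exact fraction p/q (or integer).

x̄ = F·x = [4, 7, -1]
P̄ = F·P·Fᵀ + Q = [30 8 -28; 8 10 -7; -28 -7 33]
S = H·P̄·Hᵀ + R = [693]
K = P̄·Hᵀ·S⁻¹ = [-136/693; -3/77; 148/693]
x' − x̄ = [-136/231, -9/77, 148/231] = K·y
y = (KᵀK)⁻¹·Kᵀ·(x' − x̄) = [3]
z = y + H·x̄ = [3] + [-4] = [-1]

z = [-1]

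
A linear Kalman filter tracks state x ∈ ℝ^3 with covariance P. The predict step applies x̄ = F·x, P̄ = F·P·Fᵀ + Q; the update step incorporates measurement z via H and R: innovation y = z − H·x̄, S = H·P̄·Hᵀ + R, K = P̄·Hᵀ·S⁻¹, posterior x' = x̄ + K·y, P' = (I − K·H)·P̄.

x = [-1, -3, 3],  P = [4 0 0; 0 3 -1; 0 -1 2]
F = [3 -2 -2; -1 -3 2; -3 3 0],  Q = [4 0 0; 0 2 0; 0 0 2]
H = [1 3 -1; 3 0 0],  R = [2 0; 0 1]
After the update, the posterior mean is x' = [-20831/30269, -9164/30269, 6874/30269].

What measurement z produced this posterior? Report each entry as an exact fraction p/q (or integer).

z = [-2, -2]

x̄ = F·x = [-3, 16, -6]
P̄ = F·P·Fᵀ + Q = [52 -4 -48; -4 53 -21; -48 -21 65]
S = H·P̄·Hᵀ + R = [794 264; 264 469]
K = P̄·Hᵀ·S⁻¹ = [44/151345 50316/151345; 42856/151345 -27996/151345; -22264/151345 -33936/151345]
x' − x̄ = [69976/30269, -493468/30269, 188488/30269] = K·y
y = (KᵀK)⁻¹·Kᵀ·(x' − x̄) = [-53, 7]
z = y + H·x̄ = [-53, 7] + [51, -9] = [-2, -2]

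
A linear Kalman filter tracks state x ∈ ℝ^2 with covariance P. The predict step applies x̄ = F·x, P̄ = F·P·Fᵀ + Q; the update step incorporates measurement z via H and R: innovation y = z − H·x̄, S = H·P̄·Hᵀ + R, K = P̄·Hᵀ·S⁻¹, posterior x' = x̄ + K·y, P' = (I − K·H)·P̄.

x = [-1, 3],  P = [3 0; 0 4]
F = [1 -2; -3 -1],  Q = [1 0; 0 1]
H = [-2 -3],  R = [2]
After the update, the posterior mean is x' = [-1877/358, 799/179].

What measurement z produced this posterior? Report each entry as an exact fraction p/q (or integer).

x̄ = F·x = [-7, 0]
P̄ = F·P·Fᵀ + Q = [20 -1; -1 32]
S = H·P̄·Hᵀ + R = [358]
K = P̄·Hᵀ·S⁻¹ = [-37/358; -47/179]
x' − x̄ = [629/358, 799/179] = K·y
y = (KᵀK)⁻¹·Kᵀ·(x' − x̄) = [-17]
z = y + H·x̄ = [-17] + [14] = [-3]

z = [-3]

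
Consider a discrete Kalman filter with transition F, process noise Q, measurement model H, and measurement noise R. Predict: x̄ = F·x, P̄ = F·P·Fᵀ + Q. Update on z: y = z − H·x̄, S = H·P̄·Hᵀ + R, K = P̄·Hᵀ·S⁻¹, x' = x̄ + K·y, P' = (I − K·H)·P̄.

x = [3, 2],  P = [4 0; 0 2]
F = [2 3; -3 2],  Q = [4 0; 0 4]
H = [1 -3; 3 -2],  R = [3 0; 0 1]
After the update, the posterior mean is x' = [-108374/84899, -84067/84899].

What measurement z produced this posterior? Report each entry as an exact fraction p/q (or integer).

z = [2, -2]

x̄ = F·x = [12, -5]
P̄ = F·P·Fᵀ + Q = [38 -12; -12 48]
S = H·P̄·Hᵀ + R = [545 534; 534 679]
K = P̄·Hᵀ·S⁻¹ = [-23446/84899 35694/84899; -35436/84899 11364/84899]
x' − x̄ = [-1127162/84899, 340428/84899] = K·y
y = (KᵀK)⁻¹·Kᵀ·(x' − x̄) = [-25, -48]
z = y + H·x̄ = [-25, -48] + [27, 46] = [2, -2]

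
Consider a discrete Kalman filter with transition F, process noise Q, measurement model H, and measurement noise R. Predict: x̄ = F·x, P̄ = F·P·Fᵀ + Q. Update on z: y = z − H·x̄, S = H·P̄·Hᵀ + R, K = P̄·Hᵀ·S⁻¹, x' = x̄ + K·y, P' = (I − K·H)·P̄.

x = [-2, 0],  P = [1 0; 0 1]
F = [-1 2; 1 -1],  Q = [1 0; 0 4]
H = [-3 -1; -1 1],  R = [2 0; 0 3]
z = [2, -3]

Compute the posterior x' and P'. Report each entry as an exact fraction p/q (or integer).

x' = [13/50, -121/50]
P' = [57/200 -69/200; -69/200 273/200]

x̄ = F·x = [2, -2]
P̄ = F·P·Fᵀ + Q = [6 -3; -3 6]
y = z − H·x̄ = [6, 1]
S = H·P̄·Hᵀ + R = [44 18; 18 21]
K = P̄·Hᵀ·S⁻¹ = [-51/200 -21/100; -33/200 57/100]
x' = x̄ + K·y = [13/50, -121/50]
P' = (I − K·H)·P̄ = [57/200 -69/200; -69/200 273/200]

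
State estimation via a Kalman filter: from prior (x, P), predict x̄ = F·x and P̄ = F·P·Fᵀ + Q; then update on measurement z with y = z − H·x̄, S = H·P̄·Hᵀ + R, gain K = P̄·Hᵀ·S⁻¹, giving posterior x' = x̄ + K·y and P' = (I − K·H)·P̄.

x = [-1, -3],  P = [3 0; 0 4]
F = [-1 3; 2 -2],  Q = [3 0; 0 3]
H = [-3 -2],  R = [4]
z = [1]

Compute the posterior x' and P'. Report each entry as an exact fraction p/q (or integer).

x' = [-89/73, 82/73]
P' = [888/73 -1266/73; -1266/73 1871/73]

x̄ = F·x = [-8, 4]
P̄ = F·P·Fᵀ + Q = [42 -30; -30 31]
y = z − H·x̄ = [-15]
S = H·P̄·Hᵀ + R = [146]
K = P̄·Hᵀ·S⁻¹ = [-33/73; 14/73]
x' = x̄ + K·y = [-89/73, 82/73]
P' = (I − K·H)·P̄ = [888/73 -1266/73; -1266/73 1871/73]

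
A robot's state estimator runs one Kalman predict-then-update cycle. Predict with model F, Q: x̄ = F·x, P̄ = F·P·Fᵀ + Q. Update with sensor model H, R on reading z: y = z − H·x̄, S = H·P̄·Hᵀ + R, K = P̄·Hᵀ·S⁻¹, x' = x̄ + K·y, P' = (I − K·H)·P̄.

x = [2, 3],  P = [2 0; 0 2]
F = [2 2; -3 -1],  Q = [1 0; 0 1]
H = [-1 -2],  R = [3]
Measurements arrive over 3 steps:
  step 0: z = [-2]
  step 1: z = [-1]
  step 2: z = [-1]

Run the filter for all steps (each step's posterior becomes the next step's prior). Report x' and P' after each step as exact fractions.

step 0: x' = [25/4, -5/2], P' = [91/8 -25/4; -25/4 41/10]
step 1: x' = [77/38, -273/380], P' = [851/190 -971/380; -971/380 413/190]
step 2: x' = [36747/37840, -5941/37840], P' = [172901/37840 -96703/37840; -96703/37840 80789/37840]

step 0: x̄ = F·x = [10, -9]
step 0: P̄ = F·P·Fᵀ + Q = [17 -16; -16 21]
step 0: y = z − H·x̄ = [-10]
step 0: S = H·P̄·Hᵀ + R = [40]
step 0: K = P̄·Hᵀ·S⁻¹ = [3/8; -13/20]
step 0: x' = x̄ + K·y = [25/4, -5/2]
step 0: P' = (I − K·H)·P̄ = [91/8 -25/4; -25/4 41/10]
step 1: x̄ = F·x = [15/2, -65/4]
step 1: P̄ = F·P·Fᵀ + Q = [129/10 -529/20; -529/20 2799/40]
step 1: y = z − H·x̄ = [-26]
step 1: S = H·P̄·Hᵀ + R = [190]
step 1: K = P̄·Hᵀ·S⁻¹ = [4/19; -227/380]
step 1: x' = x̄ + K·y = [77/38, -273/380]
step 1: P' = (I − K·H)·P̄ = [851/190 -971/380; -971/380 413/190]
step 2: x̄ = F·x = [497/190, -2037/380]
step 2: P̄ = F·P·Fᵀ + Q = [681/95 -1024/95; -1024/95 5349/190]
step 2: y = z − H·x̄ = [-173/19]
step 2: S = H·P̄·Hᵀ + R = [7568/95]
step 2: K = P̄·Hᵀ·S⁻¹ = [1367/7568; -4325/7568]
step 2: x' = x̄ + K·y = [36747/37840, -5941/37840]
step 2: P' = (I − K·H)·P̄ = [172901/37840 -96703/37840; -96703/37840 80789/37840]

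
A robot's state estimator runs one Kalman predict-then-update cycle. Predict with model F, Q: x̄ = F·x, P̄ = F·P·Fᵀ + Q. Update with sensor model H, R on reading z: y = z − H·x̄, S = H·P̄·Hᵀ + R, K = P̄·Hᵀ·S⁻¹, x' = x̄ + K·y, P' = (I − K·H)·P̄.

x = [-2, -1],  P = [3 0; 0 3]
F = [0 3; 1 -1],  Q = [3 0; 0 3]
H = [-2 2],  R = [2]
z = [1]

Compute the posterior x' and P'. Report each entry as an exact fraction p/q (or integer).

x̄ = F·x = [-3, -1]
P̄ = F·P·Fᵀ + Q = [30 -9; -9 9]
y = z − H·x̄ = [-3]
S = H·P̄·Hᵀ + R = [230]
K = P̄·Hᵀ·S⁻¹ = [-39/115; 18/115]
x' = x̄ + K·y = [-228/115, -169/115]
P' = (I − K·H)·P̄ = [408/115 369/115; 369/115 387/115]

x' = [-228/115, -169/115]
P' = [408/115 369/115; 369/115 387/115]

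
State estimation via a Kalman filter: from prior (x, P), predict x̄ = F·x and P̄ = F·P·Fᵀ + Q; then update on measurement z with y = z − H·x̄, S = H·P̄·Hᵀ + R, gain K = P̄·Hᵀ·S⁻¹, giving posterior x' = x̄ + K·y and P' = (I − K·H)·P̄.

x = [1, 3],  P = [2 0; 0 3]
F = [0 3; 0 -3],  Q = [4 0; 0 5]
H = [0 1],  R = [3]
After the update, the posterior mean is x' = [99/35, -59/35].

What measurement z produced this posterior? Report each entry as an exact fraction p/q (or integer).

x̄ = F·x = [9, -9]
P̄ = F·P·Fᵀ + Q = [31 -27; -27 32]
S = H·P̄·Hᵀ + R = [35]
K = P̄·Hᵀ·S⁻¹ = [-27/35; 32/35]
x' − x̄ = [-216/35, 256/35] = K·y
y = (KᵀK)⁻¹·Kᵀ·(x' − x̄) = [8]
z = y + H·x̄ = [8] + [-9] = [-1]

z = [-1]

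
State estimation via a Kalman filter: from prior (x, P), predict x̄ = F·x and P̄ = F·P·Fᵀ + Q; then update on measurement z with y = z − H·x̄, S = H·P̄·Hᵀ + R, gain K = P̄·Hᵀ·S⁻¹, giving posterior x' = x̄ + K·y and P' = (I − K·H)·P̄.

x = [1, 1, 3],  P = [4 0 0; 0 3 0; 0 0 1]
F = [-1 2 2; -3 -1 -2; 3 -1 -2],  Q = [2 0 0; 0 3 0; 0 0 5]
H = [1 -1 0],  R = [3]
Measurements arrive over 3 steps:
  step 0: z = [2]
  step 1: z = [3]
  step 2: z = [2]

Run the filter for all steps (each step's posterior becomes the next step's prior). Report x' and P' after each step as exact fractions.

step 0: x' = [169/67, -10/67, -373/67], P' = [1074/67 1014/67 -1614/67; 1014/67 1146/67 -1635/67; -1614/67 -1635/67 3167/67]
step 1: x' = [-4150/6461, -42911/12922, -106/6461], P' = [233414/6461 220931/6461 -635536/6461; 220931/6461 455059/12922 -617845/6461; -635536/6461 -617845/6461 1908843/6461]
step 2: x' = [10137327/3208261, 3794530/3208261, -40731995/3208261], P' = [76603630/3208261 69958102/3208261 -196883762/3208261; 69958102/3208261 10417249/458323 -186673331/3208261; -196883762/3208261 -186673331/3208261 590108637/3208261]

step 0: x̄ = F·x = [7, -10, -4]
step 0: P̄ = F·P·Fᵀ + Q = [22 2 -22; 2 46 -29; -22 -29 48]
step 0: y = z − H·x̄ = [-15]
step 0: S = H·P̄·Hᵀ + R = [67]
step 0: K = P̄·Hᵀ·S⁻¹ = [20/67; -44/67; 7/67]
step 0: x' = x̄ + K·y = [169/67, -10/67, -373/67]
step 0: P' = (I − K·H)·P̄ = [1074/67 1014/67 -1614/67; 1014/67 1146/67 -1635/67; -1614/67 -1635/67 3167/67]
step 1: x̄ = F·x = [-935/67, 249/67, 1263/67]
step 1: P̄ = F·P·Fᵀ + Q = [7780/67 -542/67 -14186/67; -542/67 3857/67 -2392/67; -14186/67 -2392/67 30559/67]
step 1: y = z − H·x̄ = [1385/67]
step 1: S = H·P̄·Hᵀ + R = [12922/67]
step 1: K = P̄·Hᵀ·S⁻¹ = [4161/6461; -4399/12922; -5897/6461]
step 1: x' = x̄ + K·y = [-4150/6461, -42911/12922, -106/6461]
step 1: P' = (I − K·H)·P̄ = [233414/6461 220931/6461 -635536/6461; 220931/6461 455059/12922 -617845/6461; -635536/6461 -617845/6461 1908843/6461]
step 2: x̄ = F·x = [-38973/6461, 68235/12922, 18435/12922]
step 2: P̄ = F·P·Fᵀ + Q = [5507486/6461 -2245630/6461 -8621374/6461; -2245630/6461 2421569/12922 6581591/12922; -8621374/6461 6581591/12922 27650797/12922]
step 2: y = z − H·x̄ = [24575/1846]
step 2: S = H·P̄·Hᵀ + R = [3208261/1846]
step 2: K = P̄·Hᵀ·S⁻¹ = [2215176/3208261; -987547/3208261; -486211/458323]
step 2: x' = x̄ + K·y = [10137327/3208261, 3794530/3208261, -40731995/3208261]
step 2: P' = (I − K·H)·P̄ = [76603630/3208261 69958102/3208261 -196883762/3208261; 69958102/3208261 10417249/458323 -186673331/3208261; -196883762/3208261 -186673331/3208261 590108637/3208261]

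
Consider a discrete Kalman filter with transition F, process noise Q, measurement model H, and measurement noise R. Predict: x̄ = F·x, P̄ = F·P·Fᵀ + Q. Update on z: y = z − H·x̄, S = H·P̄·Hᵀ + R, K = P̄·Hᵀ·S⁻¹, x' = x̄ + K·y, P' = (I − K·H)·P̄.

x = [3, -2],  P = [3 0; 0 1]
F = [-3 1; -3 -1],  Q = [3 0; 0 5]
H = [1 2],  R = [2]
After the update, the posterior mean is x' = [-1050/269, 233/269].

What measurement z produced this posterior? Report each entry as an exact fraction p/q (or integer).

x̄ = F·x = [-11, -7]
P̄ = F·P·Fᵀ + Q = [31 26; 26 33]
S = H·P̄·Hᵀ + R = [269]
K = P̄·Hᵀ·S⁻¹ = [83/269; 92/269]
x' − x̄ = [1909/269, 2116/269] = K·y
y = (KᵀK)⁻¹·Kᵀ·(x' − x̄) = [23]
z = y + H·x̄ = [23] + [-25] = [-2]

z = [-2]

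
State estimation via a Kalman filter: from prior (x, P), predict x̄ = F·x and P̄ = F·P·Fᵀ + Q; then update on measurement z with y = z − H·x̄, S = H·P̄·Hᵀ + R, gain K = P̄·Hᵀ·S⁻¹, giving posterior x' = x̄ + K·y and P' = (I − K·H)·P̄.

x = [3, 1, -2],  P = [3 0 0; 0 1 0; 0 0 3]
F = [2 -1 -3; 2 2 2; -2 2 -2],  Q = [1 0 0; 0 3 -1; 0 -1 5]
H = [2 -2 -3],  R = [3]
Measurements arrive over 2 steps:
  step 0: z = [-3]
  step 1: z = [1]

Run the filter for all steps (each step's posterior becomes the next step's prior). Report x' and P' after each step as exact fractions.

step 0: x̄ = F·x = [11, 4, 0]
step 0: P̄ = F·P·Fᵀ + Q = [41 -8 4; -8 31 -21; 4 -21 33]
step 0: y = z − H·x̄ = [-17]
step 0: S = H·P̄·Hᵀ + R = [352]
step 0: K = P̄·Hᵀ·S⁻¹ = [43/176; -15/352; -49/352]
step 0: x' = x̄ + K·y = [1205/176, 1663/352, 833/352]
step 0: P' = (I − K·H)·P̄ = [1759/88 -763/176 2811/176; -763/176 10687/352 -8127/352; 2811/176 -8127/352 9215/352]
step 1: x̄ = F·x = [329/176, 223/8, -395/44]
step 1: P̄ = F·P·Fᵀ + Q = [2999/88 25/4 2523/22; 25/4 435/2 -192; 2523/22 -192 7241/11]
step 1: y = z − H·x̄ = [2295/88]
step 1: S = H·P̄·Hᵀ + R = [70479/22]
step 1: K = P̄·Hᵀ·S⁻¹ = [-12689/140958; 3377/70479; -3328/7831]
step 1: x' = x̄ + K·y = [-3746/7831, 912299/31324, -628375/31324]
step 1: P' = (I − K·H)·P̄ = [572225/70479 2828749/140958 -123353/15662; 2828749/140958 14810813/70479 -992704/7831; -123353/15662 -992704/7831 624013/7831]

step 0: x' = [1205/176, 1663/352, 833/352], P' = [1759/88 -763/176 2811/176; -763/176 10687/352 -8127/352; 2811/176 -8127/352 9215/352]
step 1: x' = [-3746/7831, 912299/31324, -628375/31324], P' = [572225/70479 2828749/140958 -123353/15662; 2828749/140958 14810813/70479 -992704/7831; -123353/15662 -992704/7831 624013/7831]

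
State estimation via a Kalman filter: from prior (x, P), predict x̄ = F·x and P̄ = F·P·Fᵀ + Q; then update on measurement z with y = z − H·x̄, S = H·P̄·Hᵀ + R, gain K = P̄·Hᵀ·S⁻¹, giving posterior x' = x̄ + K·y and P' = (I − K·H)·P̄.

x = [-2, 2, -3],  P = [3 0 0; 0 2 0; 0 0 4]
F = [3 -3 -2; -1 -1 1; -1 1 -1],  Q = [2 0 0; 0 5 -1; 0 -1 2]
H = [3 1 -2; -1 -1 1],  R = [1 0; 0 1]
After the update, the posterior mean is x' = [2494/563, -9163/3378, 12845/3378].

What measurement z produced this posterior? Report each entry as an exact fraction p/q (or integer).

z = [3, 2]

x̄ = F·x = [-6, -3, 7]
P̄ = F·P·Fᵀ + Q = [63 -11 -7; -11 14 -4; -7 -4 11]
S = H·P̄·Hᵀ + R = [660 -228; -228 89]
K = P̄·Hᵀ·S⁻¹ = [303/563 403/563; -2575/6756 -594/563; 833/6756 317/563]
x' − x̄ = [5872/563, 971/3378, -10801/3378] = K·y
y = (KᵀK)⁻¹·Kᵀ·(x' − x̄) = [38, -14]
z = y + H·x̄ = [38, -14] + [-35, 16] = [3, 2]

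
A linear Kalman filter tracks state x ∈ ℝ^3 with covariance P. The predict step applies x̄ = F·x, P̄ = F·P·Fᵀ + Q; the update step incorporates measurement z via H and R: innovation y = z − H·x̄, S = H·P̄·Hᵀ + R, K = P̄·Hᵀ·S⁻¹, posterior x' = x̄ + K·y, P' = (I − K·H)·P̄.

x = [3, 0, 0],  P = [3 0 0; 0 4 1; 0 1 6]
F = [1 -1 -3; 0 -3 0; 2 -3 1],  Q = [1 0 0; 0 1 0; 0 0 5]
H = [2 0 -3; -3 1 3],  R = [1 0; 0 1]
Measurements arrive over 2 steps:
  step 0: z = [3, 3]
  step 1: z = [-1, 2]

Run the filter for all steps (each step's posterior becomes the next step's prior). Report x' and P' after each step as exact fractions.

step 0: x' = [-12280/2381, -2421/4762, -19925/4762], P' = [240053/7143 75941/2381 162125/7143; 75941/2381 152135/4762 101269/4762; 162125/7143 101269/4762 220423/14286]
step 1: x' = [-94274587/274114601, -1717666/274114601, 52309854/274114601], P' = [2969163158/274114601 3599675229/274114601 1861490985/274114601; 3599675229/274114601 4748767105/274114601 2195199939/274114601; 1861490985/274114601 2195199939/274114601 1192044922/274114601]

step 0: x̄ = F·x = [3, 0, 6]
step 0: P̄ = F·P·Fᵀ + Q = [68 21 8; 21 37 33; 8 33 53]
step 0: y = z − H·x̄ = [15, -6]
step 0: S = H·P̄·Hᵀ + R = [654 -822; -822 1055]
step 0: K = P̄·Hᵀ·S⁻¹ = [-6269/7143 -1987/2381; -43/4762 148/2381; -12769/14286 -1279/2381]
step 0: x' = x̄ + K·y = [-12280/2381, -2421/4762, -19925/4762]
step 0: P' = (I − K·H)·P̄ = [240053/7143 75941/2381 162125/7143; 75941/2381 152135/4762 101269/4762; 162125/7143 101269/4762 220423/14286]
step 1: x̄ = F·x = [18818/2381, 7263/4762, -30891/2381]
step 1: P̄ = F·P·Fᵀ + Q = [950327/7143 456090/2381 33189/2381; 456090/2381 1373977/4762 77058/2381; 33189/2381 77058/2381 54388/2381]
step 1: y = z − H·x̄ = [-132690/2381, 300515/4762]
step 1: S = H·P̄·Hᵀ + R = [4082123/7143 -1211305/2381; -1211305/2381 2316497/4762]
step 1: K = P̄·Hᵀ·S⁻¹ = [353853361/274114601 276658710/274114601; 613750641/274114601 535341235/274114601; 146847204/274114601 186861750/274114601]
step 1: x' = x̄ + K·y = [-94274587/274114601, -1717666/274114601, 52309854/274114601]
step 1: P' = (I − K·H)·P̄ = [2969163158/274114601 3599675229/274114601 1861490985/274114601; 3599675229/274114601 4748767105/274114601 2195199939/274114601; 1861490985/274114601 2195199939/274114601 1192044922/274114601]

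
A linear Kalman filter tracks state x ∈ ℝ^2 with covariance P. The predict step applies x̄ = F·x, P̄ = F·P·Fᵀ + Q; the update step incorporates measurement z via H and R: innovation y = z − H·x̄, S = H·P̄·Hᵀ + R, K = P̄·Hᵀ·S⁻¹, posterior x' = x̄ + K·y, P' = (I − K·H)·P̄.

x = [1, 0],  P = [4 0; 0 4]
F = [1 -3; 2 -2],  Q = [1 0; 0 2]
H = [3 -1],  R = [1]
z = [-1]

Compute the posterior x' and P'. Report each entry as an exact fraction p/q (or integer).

x' = [15/106, 75/53]
P' = [411/212 571/106; 571/106 841/53]

x̄ = F·x = [1, 2]
P̄ = F·P·Fᵀ + Q = [41 32; 32 34]
y = z − H·x̄ = [-2]
S = H·P̄·Hᵀ + R = [212]
K = P̄·Hᵀ·S⁻¹ = [91/212; 31/106]
x' = x̄ + K·y = [15/106, 75/53]
P' = (I − K·H)·P̄ = [411/212 571/106; 571/106 841/53]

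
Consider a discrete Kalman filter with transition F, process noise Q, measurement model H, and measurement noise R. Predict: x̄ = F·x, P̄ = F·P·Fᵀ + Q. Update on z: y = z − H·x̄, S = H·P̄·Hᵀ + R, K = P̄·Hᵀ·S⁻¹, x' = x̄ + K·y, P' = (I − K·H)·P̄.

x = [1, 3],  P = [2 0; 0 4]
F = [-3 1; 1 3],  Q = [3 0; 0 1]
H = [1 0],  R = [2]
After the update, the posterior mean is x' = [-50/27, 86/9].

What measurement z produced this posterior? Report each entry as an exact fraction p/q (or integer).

z = [-2]

x̄ = F·x = [0, 10]
P̄ = F·P·Fᵀ + Q = [25 6; 6 39]
S = H·P̄·Hᵀ + R = [27]
K = P̄·Hᵀ·S⁻¹ = [25/27; 2/9]
x' − x̄ = [-50/27, -4/9] = K·y
y = (KᵀK)⁻¹·Kᵀ·(x' − x̄) = [-2]
z = y + H·x̄ = [-2] + [0] = [-2]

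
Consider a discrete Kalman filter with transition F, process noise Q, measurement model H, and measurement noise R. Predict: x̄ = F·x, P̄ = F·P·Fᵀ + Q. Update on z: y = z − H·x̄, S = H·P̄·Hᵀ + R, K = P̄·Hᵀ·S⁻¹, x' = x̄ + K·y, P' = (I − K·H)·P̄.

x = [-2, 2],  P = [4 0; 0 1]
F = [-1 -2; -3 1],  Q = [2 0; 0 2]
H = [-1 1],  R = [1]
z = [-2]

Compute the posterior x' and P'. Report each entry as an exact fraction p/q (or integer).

x' = [-2, -18/5]
P' = [10 10; 10 329/30]

x̄ = F·x = [-2, 8]
P̄ = F·P·Fᵀ + Q = [10 10; 10 39]
y = z − H·x̄ = [-12]
S = H·P̄·Hᵀ + R = [30]
K = P̄·Hᵀ·S⁻¹ = [0; 29/30]
x' = x̄ + K·y = [-2, -18/5]
P' = (I − K·H)·P̄ = [10 10; 10 329/30]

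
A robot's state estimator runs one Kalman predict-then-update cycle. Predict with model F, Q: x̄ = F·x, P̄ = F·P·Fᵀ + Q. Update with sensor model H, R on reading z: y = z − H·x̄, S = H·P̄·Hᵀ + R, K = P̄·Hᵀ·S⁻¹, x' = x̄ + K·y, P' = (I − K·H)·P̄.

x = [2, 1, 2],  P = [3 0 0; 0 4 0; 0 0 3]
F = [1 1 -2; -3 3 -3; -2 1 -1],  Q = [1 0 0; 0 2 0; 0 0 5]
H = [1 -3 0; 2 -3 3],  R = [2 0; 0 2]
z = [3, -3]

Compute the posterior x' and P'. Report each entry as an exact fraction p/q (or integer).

x̄ = F·x = [-1, -9, -5]
P̄ = F·P·Fᵀ + Q = [20 21 4; 21 92 39; 4 39 24]
y = z − H·x̄ = [-23, -13]
S = H·P̄·Hᵀ + R = [724 340; 340 220]
K = P̄·Hᵀ·S⁻¹ = [-11/84 16/105; -34/91 83/1820; -307/1092 727/2730]
x' = x̄ + K·y = [13/420, -1819/1820, -10897/5460]
P' = (I − K·H)·P̄ = [6739/420 761/140 -2167/420; 761/140 3751/1820 -2789/1820; -2167/420 -2789/1820 11383/5460]

x' = [13/420, -1819/1820, -10897/5460]
P' = [6739/420 761/140 -2167/420; 761/140 3751/1820 -2789/1820; -2167/420 -2789/1820 11383/5460]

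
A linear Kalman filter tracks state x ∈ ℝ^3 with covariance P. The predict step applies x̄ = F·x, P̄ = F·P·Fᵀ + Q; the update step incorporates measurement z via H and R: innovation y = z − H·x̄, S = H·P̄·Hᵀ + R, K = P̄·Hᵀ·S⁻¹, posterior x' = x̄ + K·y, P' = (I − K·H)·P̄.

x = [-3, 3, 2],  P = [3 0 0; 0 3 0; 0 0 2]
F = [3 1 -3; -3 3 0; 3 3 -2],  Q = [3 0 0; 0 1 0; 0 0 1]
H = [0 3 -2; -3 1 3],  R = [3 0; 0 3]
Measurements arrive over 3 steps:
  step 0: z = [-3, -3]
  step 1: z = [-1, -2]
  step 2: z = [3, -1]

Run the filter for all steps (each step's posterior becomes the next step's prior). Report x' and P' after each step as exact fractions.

step 0: x' = [-61469/63277, -113574/63277, -80773/63277], P' = [1224777/63277 659169/63277 1010154/63277; 659169/63277 375015/63277 548379/63277; 1010154/63277 548379/63277 848565/63277]
step 1: x' = [-9021052227/5463017027, -9109874086/5463017027, -10443373931/5463017027], P' = [43318690683/10926034054 21709152945/10926034054 17489874186/5463017027; 21709152945/10926034054 14213304669/10926034054 9122350563/5463017027; 17489874186/5463017027 9122350563/5463017027 15443519523/5463017027]
step 2: x' = [-234584580507781/196887232875083, -19995168380/174390817427, -320981450124459/196887232875083], P' = [773434191430182/196887232875083 343368109701/174390817427 623063114283402/196887232875083; 343368109701/174390817427 225265411995/174390817427 288012058659/174390817427; 623063114283402/196887232875083 288012058659/174390817427 549312417932685/196887232875083]

step 0: x̄ = F·x = [-12, 18, -4]
step 0: P̄ = F·P·Fᵀ + Q = [51 -18 48; -18 55 0; 48 0 63]
step 0: y = z − H·x̄ = [-65, -45]
step 0: S = H·P̄·Hᵀ + R = [750 237; 237 328]
step 0: K = P̄·Hᵀ·S⁻¹ = [-14267/63277 5100/63277; 9429/63277 14215/63277; -17331/63277 21204/63277]
step 0: x' = x̄ + K·y = [-61469/63277, -113574/63277, -80773/63277]
step 0: P' = (I − K·H)·P̄ = [1224777/63277 659169/63277 1010154/63277; 659169/63277 375015/63277 548379/63277; 1010154/63277 548379/63277 848565/63277]
step 1: x̄ = F·x = [-55662/63277, -156315/63277, -363583/63277]
step 1: P̄ = F·P·Fᵀ + Q = [1706892/63277 -1786959/63277 3964977/63277; -1786959/63277 2596363/63277 -4877208/63277; 3964977/63277 -4877208/63277 11018311/63277]
step 1: y = z − H·x̄ = [-321498/63277, 953524/63277]
step 1: S = H·P̄·Hᵀ + R = [126156838/63277 -52588740/63277; -52588740/63277 27401941/63277]
step 1: K = P̄·Hᵀ·S⁻¹ = [-1610679303/10926034054 -551278998/5463017027; 2050170585/10926034054 636658202/5463017027; -1173329119/5463017027 994428858/5463017027]
step 1: x' = x̄ + K·y = [-9021052227/5463017027, -9109874086/5463017027, -10443373931/5463017027]
step 1: P' = (I − K·H)·P̄ = [43318690683/10926034054 21709152945/10926034054 17489874186/5463017027; 21709152945/10926034054 14213304669/10926034054 9122350563/5463017027; 17489874186/5463017027 9122350563/5463017027 15443519523/5463017027]
step 2: x̄ = F·x = [-4842908974/5463017027, -266465577/5463017027, -33506031077/5463017027]
step 2: P̄ = F·P·Fᵀ + Q = [52997107305/5463017027 -33178979628/5463017027 76476130902/5463017027; -33178979628/5463017027 68974619606/5463017027 -80769095325/5463017027; 76476130902/5463017027 -80769095325/5463017027 202166753720/5463017027]
step 2: y = z − H·x̄ = [-49823614342/5463017027, 80792814859/5463017027]
step 2: S = H·P̄·Hᵀ + R = [2415056786315/5463017027 -813992728713/5463017027; -813992728713/5463017027 719727369494/5463017027]
step 2: K = P̄·Hᵀ·S⁻¹ = [-27712813669839/196887232875083 -21150211862637/196887232875083; 33257372889/174390817427 19732419623/174390817427; -41042664395779/196887232875083 34637841724620/196887232875083]
step 2: x' = x̄ + K·y = [-234584580507781/196887232875083, -19995168380/174390817427, -320981450124459/196887232875083]
step 2: P' = (I − K·H)·P̄ = [773434191430182/196887232875083 343368109701/174390817427 623063114283402/196887232875083; 343368109701/174390817427 225265411995/174390817427 288012058659/174390817427; 623063114283402/196887232875083 288012058659/174390817427 549312417932685/196887232875083]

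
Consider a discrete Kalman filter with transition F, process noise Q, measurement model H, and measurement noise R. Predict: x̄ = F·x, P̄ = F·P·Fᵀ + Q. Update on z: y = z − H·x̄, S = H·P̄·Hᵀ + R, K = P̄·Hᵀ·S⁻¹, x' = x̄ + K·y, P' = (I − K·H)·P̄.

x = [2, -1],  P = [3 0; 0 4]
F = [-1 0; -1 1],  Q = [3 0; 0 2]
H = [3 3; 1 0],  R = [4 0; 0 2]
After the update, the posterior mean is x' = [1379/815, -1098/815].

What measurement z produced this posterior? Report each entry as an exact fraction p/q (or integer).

x̄ = F·x = [-2, -3]
P̄ = F·P·Fᵀ + Q = [6 3; 3 9]
S = H·P̄·Hᵀ + R = [193 27; 27 8]
K = P̄·Hᵀ·S⁻¹ = [54/815 429/815; 207/815 -393/815]
x' − x̄ = [3009/815, 1347/815] = K·y
y = (KᵀK)⁻¹·Kᵀ·(x' − x̄) = [16, 5]
z = y + H·x̄ = [16, 5] + [-15, -2] = [1, 3]

z = [1, 3]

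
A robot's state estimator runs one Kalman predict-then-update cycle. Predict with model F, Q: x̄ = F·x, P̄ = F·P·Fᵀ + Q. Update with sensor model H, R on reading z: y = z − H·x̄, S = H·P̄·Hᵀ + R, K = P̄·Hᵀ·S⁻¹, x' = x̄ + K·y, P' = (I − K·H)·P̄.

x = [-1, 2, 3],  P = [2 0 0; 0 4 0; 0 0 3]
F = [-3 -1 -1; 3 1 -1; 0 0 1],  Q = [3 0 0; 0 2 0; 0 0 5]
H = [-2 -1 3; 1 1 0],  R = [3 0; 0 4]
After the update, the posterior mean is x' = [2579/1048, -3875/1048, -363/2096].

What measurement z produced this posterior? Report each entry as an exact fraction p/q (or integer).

x̄ = F·x = [-2, -4, 3]
P̄ = F·P·Fᵀ + Q = [28 -19 -3; -19 27 -3; -3 -3 8]
S = H·P̄·Hᵀ + R = [192 -44; -44 21]
K = P̄·Hᵀ·S⁻¹ = [-285/1048 -37/262; 197/1048 203/262; 429/2096 75/524]
x' − x̄ = [4675/1048, 317/1048, -6651/2096] = K·y
y = (KᵀK)⁻¹·Kᵀ·(x' − x̄) = [-19, 5]
z = y + H·x̄ = [-19, 5] + [17, -6] = [-2, -1]

z = [-2, -1]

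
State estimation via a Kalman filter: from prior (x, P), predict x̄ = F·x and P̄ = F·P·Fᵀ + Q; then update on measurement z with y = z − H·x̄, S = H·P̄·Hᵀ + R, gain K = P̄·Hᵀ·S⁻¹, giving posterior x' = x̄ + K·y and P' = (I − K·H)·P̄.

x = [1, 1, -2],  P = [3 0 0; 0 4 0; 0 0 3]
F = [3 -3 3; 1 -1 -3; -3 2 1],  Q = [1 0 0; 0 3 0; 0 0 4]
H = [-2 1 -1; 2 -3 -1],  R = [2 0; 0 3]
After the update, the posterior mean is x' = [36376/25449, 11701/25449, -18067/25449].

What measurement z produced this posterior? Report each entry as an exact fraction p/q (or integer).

z = [-2, 2]

x̄ = F·x = [-6, 6, -3]
P̄ = F·P·Fᵀ + Q = [91 -6 -42; -6 37 -26; -42 -26 50]
S = H·P̄·Hᵀ + R = [361 -525; -525 834]
K = P̄·Hᵀ·S⁻¹ = [1762/8483 10712/25449; 3875/8483 4358/25449; -7576/8483 -16016/25449]
x' − x̄ = [189070/25449, -140993/25449, 58280/25449] = K·y
y = (KᵀK)⁻¹·Kᵀ·(x' − x̄) = [-23, 29]
z = y + H·x̄ = [-23, 29] + [21, -27] = [-2, 2]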